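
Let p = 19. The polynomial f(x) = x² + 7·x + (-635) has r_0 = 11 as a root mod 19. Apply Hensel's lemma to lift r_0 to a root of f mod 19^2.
r_1 = 163 (mod 361)

Hensel: r_{i+1} = r_i − f(r_i)·(f′(r_i))^{-1} mod 19^{i+2}, f′(x) = 2x + 7. Iterate:
  r_0 = 11 (mod 19)
  r_1 = 163 (mod 361)
Final: r = 163 satisfies f(r) ≡ 0 mod 19^2.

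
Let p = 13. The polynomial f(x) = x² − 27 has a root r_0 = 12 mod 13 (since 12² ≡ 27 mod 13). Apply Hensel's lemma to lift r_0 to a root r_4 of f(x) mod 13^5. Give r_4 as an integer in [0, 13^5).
r_4 = 341704 (mod 371293)

Hensel's recurrence: r_{i+1} = r_i − f(r_i)·(f′(r_i))^{-1} mod 13^{i+2}, with f′(x) = 2x. Iterate:
  r_0 = 12 (mod 13)
  r_1 = 155 (mod 169)
  r_2 = 1169 (mod 2197)
  r_3 = 27533 (mod 28561)
  r_4 = 341704 (mod 371293)
Final: r_4 = 341704, and one checks f(r_4) ≡ 0 mod 13^5.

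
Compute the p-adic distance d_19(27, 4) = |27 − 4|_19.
d_19(27, 4) = 1

Step 1 — x − y = 27 − 4 = 23. Step 2 — v_19(23) = 0 (factor: 23 = (19^0 · 23); the sign does not affect v_p). Step 3 — |x − y|_19 = 19^{0} = 1.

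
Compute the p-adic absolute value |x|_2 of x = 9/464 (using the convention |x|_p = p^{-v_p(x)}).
|9/464|_2 = 16

Step 1 — compute v_2(x) by factoring powers of 2 out of the numerator and denominator: v_2(9/464) = -4. Step 2 — apply |x|_p = p^{-v_p(x)} = 2^{4} = 16.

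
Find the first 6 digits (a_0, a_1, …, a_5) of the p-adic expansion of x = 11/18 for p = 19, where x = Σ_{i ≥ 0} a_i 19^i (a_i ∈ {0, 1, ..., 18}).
(a_0, …, a_5) = (8, 7, 7, 7, 7, 7)

v_19(11/18) = 0 (numerator and denominator both coprime to 19), so x ∈ ℤ_19^×. Compute digits iteratively via a_i = x_i mod 19, x_{i+1} = (x_i − a_i)/19, with x_0 = x:
  x_0 = 11/18;  a_0 = 8;  x_1 = (x_0 − 8)/19 = -7/18
  x_1 = -7/18;  a_1 = 7;  x_2 = (x_1 − 7)/19 = -7/18
  x_2 = -7/18;  a_2 = 7;  x_3 = (x_2 − 7)/19 = -7/18
  x_3 = -7/18;  a_3 = 7;  x_4 = (x_3 − 7)/19 = -7/18
  x_4 = -7/18;  a_4 = 7;  x_5 = (x_4 − 7)/19 = -7/18
  x_5 = -7/18;  a_5 = 7;  x_6 = (x_5 − 7)/19 = -7/18
Digits: (8, 7, 7, 7, 7, 7).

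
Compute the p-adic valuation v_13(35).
v_13(35) = 0

v_13(n) is the largest exponent k such that 13^k divides n. Factor out: 35 = 13^0 · 35. (Sign doesn't affect v_p.) So v_13(35) = 0.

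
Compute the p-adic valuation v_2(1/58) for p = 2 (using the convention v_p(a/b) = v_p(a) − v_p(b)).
v_2(1/58) = -1

Factor powers of 2 from the numerator and denominator of the reduced fraction: 1 = 2^0 · 1 and 58 = 2^1 · 29. Apply v_p(a/b) = v_p(a) − v_p(b): v_2(1/58) = 0 − 1 = -1.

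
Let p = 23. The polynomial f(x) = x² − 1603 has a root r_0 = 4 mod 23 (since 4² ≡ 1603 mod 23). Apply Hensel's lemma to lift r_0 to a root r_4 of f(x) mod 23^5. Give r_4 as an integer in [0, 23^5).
r_4 = 5212241 (mod 6436343)

Hensel's recurrence: r_{i+1} = r_i − f(r_i)·(f′(r_i))^{-1} mod 23^{i+2}, with f′(x) = 2x. Iterate:
  r_0 = 4 (mod 23)
  r_1 = 4 (mod 529)
  r_2 = 4765 (mod 12167)
  r_3 = 175103 (mod 279841)
  r_4 = 5212241 (mod 6436343)
Final: r_4 = 5212241, and one checks f(r_4) ≡ 0 mod 23^5.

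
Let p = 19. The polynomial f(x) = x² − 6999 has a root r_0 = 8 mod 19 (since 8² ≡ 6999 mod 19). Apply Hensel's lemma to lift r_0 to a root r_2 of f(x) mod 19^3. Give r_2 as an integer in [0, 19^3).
r_2 = 5879 (mod 6859)

Hensel's recurrence: r_{i+1} = r_i − f(r_i)·(f′(r_i))^{-1} mod 19^{i+2}, with f′(x) = 2x. Iterate:
  r_0 = 8 (mod 19)
  r_1 = 103 (mod 361)
  r_2 = 5879 (mod 6859)
Final: r_2 = 5879, and one checks f(r_2) ≡ 0 mod 19^3.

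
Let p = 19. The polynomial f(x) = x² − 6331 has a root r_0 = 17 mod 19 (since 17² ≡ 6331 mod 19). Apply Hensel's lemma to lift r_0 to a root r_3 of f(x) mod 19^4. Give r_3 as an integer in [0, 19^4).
r_3 = 19986 (mod 130321)

Hensel's recurrence: r_{i+1} = r_i − f(r_i)·(f′(r_i))^{-1} mod 19^{i+2}, with f′(x) = 2x. Iterate:
  r_0 = 17 (mod 19)
  r_1 = 131 (mod 361)
  r_2 = 6268 (mod 6859)
  r_3 = 19986 (mod 130321)
Final: r_3 = 19986, and one checks f(r_3) ≡ 0 mod 19^4.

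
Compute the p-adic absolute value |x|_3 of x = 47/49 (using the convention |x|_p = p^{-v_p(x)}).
|47/49|_3 = 1

Step 1 — compute v_3(x) by factoring powers of 3 out of the numerator and denominator: v_3(47/49) = 0. Step 2 — apply |x|_p = p^{-v_p(x)} = 3^{0} = 1.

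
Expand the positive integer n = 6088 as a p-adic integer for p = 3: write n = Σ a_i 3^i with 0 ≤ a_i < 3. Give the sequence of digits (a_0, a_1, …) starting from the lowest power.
(a_0, a_1, …) = (1, 1, 1, 0, 0, 1, 2, 2)

Repeated division by 3 gives the digits low-to-high: 6088 = 1 + 1·3^1 + 1·3^2 + 1·3^5 + 2·3^6 + 2·3^7. Digit sequence: (1, 1, 1, 0, 0, 1, 2, 2).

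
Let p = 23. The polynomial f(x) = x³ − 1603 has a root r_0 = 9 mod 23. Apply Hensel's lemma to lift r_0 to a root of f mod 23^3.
r_2 = 5000 (mod 12167)

Hensel: r_{i+1} = r_i − f(r_i)/f′(r_i) mod 23^{i+2}, where f′(x) = 3x². Iterate:
  r_0 = 9 (mod 23)
  r_1 = 239 (mod 529)
  r_2 = 5000 (mod 12167)
Final: r = 5000 with f(r) ≡ 0 mod 23^3.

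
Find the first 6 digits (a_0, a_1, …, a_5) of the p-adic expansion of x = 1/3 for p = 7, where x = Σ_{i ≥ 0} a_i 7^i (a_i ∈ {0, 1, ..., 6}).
(a_0, …, a_5) = (5, 4, 4, 4, 4, 4)

v_7(1/3) = 0 (numerator and denominator both coprime to 7), so x ∈ ℤ_7^×. Compute digits iteratively via a_i = x_i mod 7, x_{i+1} = (x_i − a_i)/7, with x_0 = x:
  x_0 = 1/3;  a_0 = 5;  x_1 = (x_0 − 5)/7 = -2/3
  x_1 = -2/3;  a_1 = 4;  x_2 = (x_1 − 4)/7 = -2/3
  x_2 = -2/3;  a_2 = 4;  x_3 = (x_2 − 4)/7 = -2/3
  x_3 = -2/3;  a_3 = 4;  x_4 = (x_3 − 4)/7 = -2/3
  x_4 = -2/3;  a_4 = 4;  x_5 = (x_4 − 4)/7 = -2/3
  x_5 = -2/3;  a_5 = 4;  x_6 = (x_5 − 4)/7 = -2/3
Digits: (5, 4, 4, 4, 4, 4).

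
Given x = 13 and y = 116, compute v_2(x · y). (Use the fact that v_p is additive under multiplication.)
v_2(1508) = 2

v_p(x) = 0 (factor: 13 = 2^0 · 13); v_p(y) = 2 (factor: 116 = 2^2 · 29). Additivity: v_p(xy) = v_p(x) + v_p(y) = 0 + 2 = 2. (Direct check: xy = 1508 = 2^2 · (377).)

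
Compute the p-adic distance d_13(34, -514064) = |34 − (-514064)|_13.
d_13(34, -514064) = 1/28561

Step 1 — x − y = 34 − (-514064) = 514098. Step 2 — v_13(514098) = 4 (factor: 514098 = (13^4 · 18); the sign does not affect v_p). Step 3 — |x − y|_13 = 13^{-4} = 1/28561.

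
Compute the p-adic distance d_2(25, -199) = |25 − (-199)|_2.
d_2(25, -199) = 1/32

Step 1 — x − y = 25 − (-199) = 224. Step 2 — v_2(224) = 5 (factor: 224 = (2^5 · 7); the sign does not affect v_p). Step 3 — |x − y|_2 = 2^{-5} = 1/32.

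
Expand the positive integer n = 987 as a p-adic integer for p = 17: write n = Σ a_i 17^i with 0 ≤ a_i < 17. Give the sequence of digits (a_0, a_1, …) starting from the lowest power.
(a_0, a_1, …) = (1, 7, 3)

Repeated division by 17 gives the digits low-to-high: 987 = 1 + 7·17^1 + 3·17^2. Digit sequence: (1, 7, 3).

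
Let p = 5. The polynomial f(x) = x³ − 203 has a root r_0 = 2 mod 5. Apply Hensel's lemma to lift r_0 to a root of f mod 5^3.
r_2 = 62 (mod 125)

Hensel: r_{i+1} = r_i − f(r_i)/f′(r_i) mod 5^{i+2}, where f′(x) = 3x². Iterate:
  r_0 = 2 (mod 5)
  r_1 = 12 (mod 25)
  r_2 = 62 (mod 125)
Final: r = 62 with f(r) ≡ 0 mod 5^3.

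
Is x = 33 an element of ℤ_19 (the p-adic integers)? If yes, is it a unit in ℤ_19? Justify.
x ∈ ℤ_19^× (unit); v_19(x) = 0

ℤ_19 = {x ∈ ℚ_19 : v_19(x) ≥ 0} and ℤ_19^× = {x ∈ ℤ_19 : v_19(x) = 0}. Here v_19(33) = v_19(num) − v_19(den) = 0; compare against these criteria.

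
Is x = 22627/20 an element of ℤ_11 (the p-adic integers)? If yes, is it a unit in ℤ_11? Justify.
x ∈ ℤ_11 but not a unit; v_11(x) = 3 > 0

ℤ_11 = {x ∈ ℚ_11 : v_11(x) ≥ 0} and ℤ_11^× = {x ∈ ℤ_11 : v_11(x) = 0}. Here v_11(22627/20) = v_11(num) − v_11(den) = 3; compare against these criteria.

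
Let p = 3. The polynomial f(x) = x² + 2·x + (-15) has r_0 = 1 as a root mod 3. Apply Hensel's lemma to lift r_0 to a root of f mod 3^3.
r_2 = 22 (mod 27)

Hensel: r_{i+1} = r_i − f(r_i)·(f′(r_i))^{-1} mod 3^{i+2}, f′(x) = 2x + 2. Iterate:
  r_0 = 1 (mod 3)
  r_1 = 4 (mod 9)
  r_2 = 22 (mod 27)
Final: r = 22 satisfies f(r) ≡ 0 mod 3^3.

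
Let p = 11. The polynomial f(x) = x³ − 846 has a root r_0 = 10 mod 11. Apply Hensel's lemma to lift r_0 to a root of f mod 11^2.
r_1 = 120 (mod 121)

Hensel: r_{i+1} = r_i − f(r_i)/f′(r_i) mod 11^{i+2}, where f′(x) = 3x². Iterate:
  r_0 = 10 (mod 11)
  r_1 = 120 (mod 121)
Final: r = 120 with f(r) ≡ 0 mod 11^2.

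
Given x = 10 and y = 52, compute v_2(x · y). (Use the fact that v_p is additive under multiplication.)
v_2(520) = 3

v_p(x) = 1 (factor: 10 = 2^1 · 5); v_p(y) = 2 (factor: 52 = 2^2 · 13). Additivity: v_p(xy) = v_p(x) + v_p(y) = 1 + 2 = 3. (Direct check: xy = 520 = 2^3 · (65).)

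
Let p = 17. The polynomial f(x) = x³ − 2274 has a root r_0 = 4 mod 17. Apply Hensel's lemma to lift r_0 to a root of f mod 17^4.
r_3 = 45411 (mod 83521)

Hensel: r_{i+1} = r_i − f(r_i)/f′(r_i) mod 17^{i+2}, where f′(x) = 3x². Iterate:
  r_0 = 4 (mod 17)
  r_1 = 38 (mod 289)
  r_2 = 1194 (mod 4913)
  r_3 = 45411 (mod 83521)
Final: r = 45411 with f(r) ≡ 0 mod 17^4.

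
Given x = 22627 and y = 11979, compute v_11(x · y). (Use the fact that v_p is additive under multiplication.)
v_11(271048833) = 6

v_p(x) = 3 (factor: 22627 = 11^3 · 17); v_p(y) = 3 (factor: 11979 = 11^3 · 9). Additivity: v_p(xy) = v_p(x) + v_p(y) = 3 + 3 = 6. (Direct check: xy = 271048833 = 11^6 · (153).)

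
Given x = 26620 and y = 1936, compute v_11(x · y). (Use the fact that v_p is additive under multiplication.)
v_11(51536320) = 5

v_p(x) = 3 (factor: 26620 = 11^3 · 20); v_p(y) = 2 (factor: 1936 = 11^2 · 16). Additivity: v_p(xy) = v_p(x) + v_p(y) = 3 + 2 = 5. (Direct check: xy = 51536320 = 11^5 · (320).)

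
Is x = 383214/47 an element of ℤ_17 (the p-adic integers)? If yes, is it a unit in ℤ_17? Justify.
x ∈ ℤ_17 but not a unit; v_17(x) = 3 > 0

ℤ_17 = {x ∈ ℚ_17 : v_17(x) ≥ 0} and ℤ_17^× = {x ∈ ℤ_17 : v_17(x) = 0}. Here v_17(383214/47) = v_17(num) − v_17(den) = 3; compare against these criteria.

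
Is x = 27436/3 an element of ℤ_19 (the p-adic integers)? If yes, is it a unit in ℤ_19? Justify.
x ∈ ℤ_19 but not a unit; v_19(x) = 3 > 0

ℤ_19 = {x ∈ ℚ_19 : v_19(x) ≥ 0} and ℤ_19^× = {x ∈ ℤ_19 : v_19(x) = 0}. Here v_19(27436/3) = v_19(num) − v_19(den) = 3; compare against these criteria.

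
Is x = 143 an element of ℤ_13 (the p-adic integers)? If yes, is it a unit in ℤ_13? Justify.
x ∈ ℤ_13 but not a unit; v_13(x) = 1 > 0

ℤ_13 = {x ∈ ℚ_13 : v_13(x) ≥ 0} and ℤ_13^× = {x ∈ ℤ_13 : v_13(x) = 0}. Here v_13(143) = v_13(num) − v_13(den) = 1; compare against these criteria.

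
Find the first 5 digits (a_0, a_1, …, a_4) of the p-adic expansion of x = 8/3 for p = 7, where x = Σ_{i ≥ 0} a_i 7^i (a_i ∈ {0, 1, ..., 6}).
(a_0, …, a_4) = (5, 2, 2, 2, 2)

v_7(8/3) = 0 (numerator and denominator both coprime to 7), so x ∈ ℤ_7^×. Compute digits iteratively via a_i = x_i mod 7, x_{i+1} = (x_i − a_i)/7, with x_0 = x:
  x_0 = 8/3;  a_0 = 5;  x_1 = (x_0 − 5)/7 = -1/3
  x_1 = -1/3;  a_1 = 2;  x_2 = (x_1 − 2)/7 = -1/3
  x_2 = -1/3;  a_2 = 2;  x_3 = (x_2 − 2)/7 = -1/3
  x_3 = -1/3;  a_3 = 2;  x_4 = (x_3 − 2)/7 = -1/3
  x_4 = -1/3;  a_4 = 2;  x_5 = (x_4 − 2)/7 = -1/3
Digits: (5, 2, 2, 2, 2).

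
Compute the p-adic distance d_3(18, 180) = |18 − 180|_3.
d_3(18, 180) = 1/81

Step 1 — x − y = 18 − 180 = -162. Step 2 — v_3(-162) = 4 (factor: -162 = −(3^4 · 2); the sign does not affect v_p). Step 3 — |x − y|_3 = 3^{-4} = 1/81.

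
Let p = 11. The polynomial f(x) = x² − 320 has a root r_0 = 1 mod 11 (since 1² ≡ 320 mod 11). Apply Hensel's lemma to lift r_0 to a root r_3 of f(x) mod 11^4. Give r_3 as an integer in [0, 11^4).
r_3 = 5908 (mod 14641)

Hensel's recurrence: r_{i+1} = r_i − f(r_i)·(f′(r_i))^{-1} mod 11^{i+2}, with f′(x) = 2x. Iterate:
  r_0 = 1 (mod 11)
  r_1 = 100 (mod 121)
  r_2 = 584 (mod 1331)
  r_3 = 5908 (mod 14641)
Final: r_3 = 5908, and one checks f(r_3) ≡ 0 mod 11^4.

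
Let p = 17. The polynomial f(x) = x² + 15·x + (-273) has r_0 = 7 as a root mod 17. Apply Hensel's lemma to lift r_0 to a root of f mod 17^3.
r_2 = 4376 (mod 4913)

Hensel: r_{i+1} = r_i − f(r_i)·(f′(r_i))^{-1} mod 17^{i+2}, f′(x) = 2x + 15. Iterate:
  r_0 = 7 (mod 17)
  r_1 = 41 (mod 289)
  r_2 = 4376 (mod 4913)
Final: r = 4376 satisfies f(r) ≡ 0 mod 17^3.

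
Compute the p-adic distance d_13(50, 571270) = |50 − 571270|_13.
d_13(50, 571270) = 1/28561

Step 1 — x − y = 50 − 571270 = -571220. Step 2 — v_13(-571220) = 4 (factor: -571220 = −(13^4 · 20); the sign does not affect v_p). Step 3 — |x − y|_13 = 13^{-4} = 1/28561.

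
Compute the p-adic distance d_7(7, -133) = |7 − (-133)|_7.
d_7(7, -133) = 1/7

Step 1 — x − y = 7 − (-133) = 140. Step 2 — v_7(140) = 1 (factor: 140 = (7^1 · 20); the sign does not affect v_p). Step 3 — |x − y|_7 = 7^{-1} = 1/7.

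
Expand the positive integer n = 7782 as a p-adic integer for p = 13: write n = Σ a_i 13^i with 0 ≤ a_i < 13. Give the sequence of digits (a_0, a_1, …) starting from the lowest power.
(a_0, a_1, …) = (8, 0, 7, 3)

Repeated division by 13 gives the digits low-to-high: 7782 = 8 + 7·13^2 + 3·13^3. Digit sequence: (8, 0, 7, 3).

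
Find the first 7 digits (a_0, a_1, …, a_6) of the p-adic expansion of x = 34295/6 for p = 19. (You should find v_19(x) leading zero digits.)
(a_0, …, a_6) = (0, 0, 0, 4, 3, 3, 3)

v_19(34295/6) = 3, so a_0 = ... = a_2 = 0. Factor out: x = 19^3 · u with u = 5/6 a unit in ℤ_19. Expand u iteratively via a_{v+i} = u_i mod 19, u_{i+1} = (u_i − a_{v+i})/19:
  u_0 = 5/6;  a_3 = 4;  u_1 = (u_0 − 4)/19 = -1/6
  u_1 = -1/6;  a_4 = 3;  u_2 = (u_1 − 3)/19 = -1/6
  u_2 = -1/6;  a_5 = 3;  u_3 = (u_2 − 3)/19 = -1/6
  u_3 = -1/6;  a_6 = 3;  u_4 = (u_3 − 3)/19 = -1/6
Digits: (0, 0, 0, 4, 3, 3, 3).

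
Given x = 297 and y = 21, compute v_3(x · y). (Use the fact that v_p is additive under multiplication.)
v_3(6237) = 4

v_p(x) = 3 (factor: 297 = 3^3 · 11); v_p(y) = 1 (factor: 21 = 3^1 · 7). Additivity: v_p(xy) = v_p(x) + v_p(y) = 3 + 1 = 4. (Direct check: xy = 6237 = 3^4 · (77).)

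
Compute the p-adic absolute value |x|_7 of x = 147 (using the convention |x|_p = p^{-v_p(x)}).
|147|_7 = 1/49

Step 1 — compute v_7(x) by factoring powers of 7 out of the numerator and denominator: v_7(147) = 2. Step 2 — apply |x|_p = p^{-v_p(x)} = 7^{-2} = 1/49.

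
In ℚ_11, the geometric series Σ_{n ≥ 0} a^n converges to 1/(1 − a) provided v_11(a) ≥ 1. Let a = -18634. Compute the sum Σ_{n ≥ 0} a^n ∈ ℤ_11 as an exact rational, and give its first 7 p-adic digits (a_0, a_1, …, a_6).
Σ a^n = 1/(1 − a) = 1/18635;  first 7 digits = (1, 0, 0, 8, 9, 10, 8)

v_11(a) = 3 ≥ 1, so the series converges in ℤ_11 to 1/(1 − a) = 1/(1 − (-18634)) = 1/18635. Expand this rational in ℤ_11: compute digits iteratively via d_i = x_i mod 11, x_{i+1} = (x_i − d_i)/11. The first 7 digits are (1, 0, 0, 8, 9, 10, 8).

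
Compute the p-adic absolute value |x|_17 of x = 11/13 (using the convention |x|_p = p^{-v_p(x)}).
|11/13|_17 = 1

Step 1 — compute v_17(x) by factoring powers of 17 out of the numerator and denominator: v_17(11/13) = 0. Step 2 — apply |x|_p = p^{-v_p(x)} = 17^{0} = 1.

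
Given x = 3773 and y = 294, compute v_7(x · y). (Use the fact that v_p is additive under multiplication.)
v_7(1109262) = 5

v_p(x) = 3 (factor: 3773 = 7^3 · 11); v_p(y) = 2 (factor: 294 = 7^2 · 6). Additivity: v_p(xy) = v_p(x) + v_p(y) = 3 + 2 = 5. (Direct check: xy = 1109262 = 7^5 · (66).)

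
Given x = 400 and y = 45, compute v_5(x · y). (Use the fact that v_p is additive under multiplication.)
v_5(18000) = 3

v_p(x) = 2 (factor: 400 = 5^2 · 16); v_p(y) = 1 (factor: 45 = 5^1 · 9). Additivity: v_p(xy) = v_p(x) + v_p(y) = 2 + 1 = 3. (Direct check: xy = 18000 = 5^3 · (144).)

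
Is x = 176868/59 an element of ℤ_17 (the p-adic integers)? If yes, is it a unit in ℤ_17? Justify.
x ∈ ℤ_17 but not a unit; v_17(x) = 3 > 0

ℤ_17 = {x ∈ ℚ_17 : v_17(x) ≥ 0} and ℤ_17^× = {x ∈ ℤ_17 : v_17(x) = 0}. Here v_17(176868/59) = v_17(num) − v_17(den) = 3; compare against these criteria.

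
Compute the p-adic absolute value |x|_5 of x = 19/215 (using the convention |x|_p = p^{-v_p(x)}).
|19/215|_5 = 5

Step 1 — compute v_5(x) by factoring powers of 5 out of the numerator and denominator: v_5(19/215) = -1. Step 2 — apply |x|_p = p^{-v_p(x)} = 5^{1} = 5.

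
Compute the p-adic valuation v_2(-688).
v_2(-688) = 4

v_2(n) is the largest exponent k such that 2^k divides n. Factor out: -688 = -2^4 · 43. (Sign doesn't affect v_p.) So v_2(-688) = 4.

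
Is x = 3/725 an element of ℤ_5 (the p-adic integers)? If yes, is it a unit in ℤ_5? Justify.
x ∉ ℤ_5 (v_5(x) = -2 < 0)

ℤ_5 = {x ∈ ℚ_5 : v_5(x) ≥ 0} and ℤ_5^× = {x ∈ ℤ_5 : v_5(x) = 0}. Here v_5(3/725) = v_5(num) − v_5(den) = -2; compare against these criteria.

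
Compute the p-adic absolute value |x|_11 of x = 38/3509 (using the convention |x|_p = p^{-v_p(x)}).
|38/3509|_11 = 121

Step 1 — compute v_11(x) by factoring powers of 11 out of the numerator and denominator: v_11(38/3509) = -2. Step 2 — apply |x|_p = p^{-v_p(x)} = 11^{2} = 121.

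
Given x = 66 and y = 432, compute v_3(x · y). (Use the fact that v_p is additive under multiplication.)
v_3(28512) = 4

v_p(x) = 1 (factor: 66 = 3^1 · 22); v_p(y) = 3 (factor: 432 = 3^3 · 16). Additivity: v_p(xy) = v_p(x) + v_p(y) = 1 + 3 = 4. (Direct check: xy = 28512 = 3^4 · (352).)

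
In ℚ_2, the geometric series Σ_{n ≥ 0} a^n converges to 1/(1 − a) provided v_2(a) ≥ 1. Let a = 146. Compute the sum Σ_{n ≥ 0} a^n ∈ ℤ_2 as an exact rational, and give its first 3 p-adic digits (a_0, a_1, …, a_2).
Σ a^n = 1/(1 − a) = -1/145;  first 3 digits = (1, 1, 1)

v_2(a) = 1 ≥ 1, so the series converges in ℤ_2 to 1/(1 − a) = 1/(1 − 146) = -1/145. Expand this rational in ℤ_2: compute digits iteratively via d_i = x_i mod 2, x_{i+1} = (x_i − d_i)/2. The first 3 digits are (1, 1, 1).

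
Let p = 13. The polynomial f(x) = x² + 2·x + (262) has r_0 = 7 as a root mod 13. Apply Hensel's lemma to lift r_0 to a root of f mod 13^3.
r_2 = 2152 (mod 2197)

Hensel: r_{i+1} = r_i − f(r_i)·(f′(r_i))^{-1} mod 13^{i+2}, f′(x) = 2x + 2. Iterate:
  r_0 = 7 (mod 13)
  r_1 = 124 (mod 169)
  r_2 = 2152 (mod 2197)
Final: r = 2152 satisfies f(r) ≡ 0 mod 13^3.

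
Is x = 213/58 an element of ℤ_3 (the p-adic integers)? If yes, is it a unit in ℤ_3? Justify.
x ∈ ℤ_3 but not a unit; v_3(x) = 1 > 0

ℤ_3 = {x ∈ ℚ_3 : v_3(x) ≥ 0} and ℤ_3^× = {x ∈ ℤ_3 : v_3(x) = 0}. Here v_3(213/58) = v_3(num) − v_3(den) = 1; compare against these criteria.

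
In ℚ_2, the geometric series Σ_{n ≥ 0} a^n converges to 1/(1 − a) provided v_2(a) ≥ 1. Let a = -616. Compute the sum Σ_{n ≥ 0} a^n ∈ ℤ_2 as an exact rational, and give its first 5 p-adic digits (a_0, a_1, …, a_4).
Σ a^n = 1/(1 − a) = 1/617;  first 5 digits = (1, 0, 0, 1, 1)

v_2(a) = 3 ≥ 1, so the series converges in ℤ_2 to 1/(1 − a) = 1/(1 − (-616)) = 1/617. Expand this rational in ℤ_2: compute digits iteratively via d_i = x_i mod 2, x_{i+1} = (x_i − d_i)/2. The first 5 digits are (1, 0, 0, 1, 1).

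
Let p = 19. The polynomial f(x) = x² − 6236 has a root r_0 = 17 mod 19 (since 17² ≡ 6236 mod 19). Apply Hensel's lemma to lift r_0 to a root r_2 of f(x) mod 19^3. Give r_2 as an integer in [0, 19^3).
r_2 = 1689 (mod 6859)

Hensel's recurrence: r_{i+1} = r_i − f(r_i)·(f′(r_i))^{-1} mod 19^{i+2}, with f′(x) = 2x. Iterate:
  r_0 = 17 (mod 19)
  r_1 = 245 (mod 361)
  r_2 = 1689 (mod 6859)
Final: r_2 = 1689, and one checks f(r_2) ≡ 0 mod 19^3.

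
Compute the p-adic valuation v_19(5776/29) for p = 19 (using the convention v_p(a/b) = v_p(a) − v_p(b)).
v_19(5776/29) = 2

Factor powers of 19 from the numerator and denominator of the reduced fraction: 5776 = 19^2 · 16 and 29 = 19^0 · 29. Apply v_p(a/b) = v_p(a) − v_p(b): v_19(5776/29) = 2 − 0 = 2.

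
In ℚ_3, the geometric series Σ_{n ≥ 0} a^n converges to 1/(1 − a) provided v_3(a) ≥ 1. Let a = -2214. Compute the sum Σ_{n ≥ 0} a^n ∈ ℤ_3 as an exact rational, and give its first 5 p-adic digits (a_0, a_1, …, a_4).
Σ a^n = 1/(1 − a) = 1/2215;  first 5 digits = (1, 0, 0, 2, 2)

v_3(a) = 3 ≥ 1, so the series converges in ℤ_3 to 1/(1 − a) = 1/(1 − (-2214)) = 1/2215. Expand this rational in ℤ_3: compute digits iteratively via d_i = x_i mod 3, x_{i+1} = (x_i − d_i)/3. The first 5 digits are (1, 0, 0, 2, 2).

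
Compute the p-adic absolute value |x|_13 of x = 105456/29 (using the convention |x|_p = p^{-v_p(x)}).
|105456/29|_13 = 1/2197

Step 1 — compute v_13(x) by factoring powers of 13 out of the numerator and denominator: v_13(105456/29) = 3. Step 2 — apply |x|_p = p^{-v_p(x)} = 13^{-3} = 1/2197.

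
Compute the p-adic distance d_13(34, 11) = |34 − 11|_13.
d_13(34, 11) = 1

Step 1 — x − y = 34 − 11 = 23. Step 2 — v_13(23) = 0 (factor: 23 = (13^0 · 23); the sign does not affect v_p). Step 3 — |x − y|_13 = 13^{0} = 1.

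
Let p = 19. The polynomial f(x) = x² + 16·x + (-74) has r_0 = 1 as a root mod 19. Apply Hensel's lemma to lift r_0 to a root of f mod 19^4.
r_3 = 56982 (mod 130321)

Hensel: r_{i+1} = r_i − f(r_i)·(f′(r_i))^{-1} mod 19^{i+2}, f′(x) = 2x + 16. Iterate:
  r_0 = 1 (mod 19)
  r_1 = 305 (mod 361)
  r_2 = 2110 (mod 6859)
  r_3 = 56982 (mod 130321)
Final: r = 56982 satisfies f(r) ≡ 0 mod 19^4.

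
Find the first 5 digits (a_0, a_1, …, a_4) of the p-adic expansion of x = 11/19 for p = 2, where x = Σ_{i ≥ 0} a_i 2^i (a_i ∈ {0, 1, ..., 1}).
(a_0, …, a_4) = (1, 0, 0, 1, 0)

v_2(11/19) = 0 (numerator and denominator both coprime to 2), so x ∈ ℤ_2^×. Compute digits iteratively via a_i = x_i mod 2, x_{i+1} = (x_i − a_i)/2, with x_0 = x:
  x_0 = 11/19;  a_0 = 1;  x_1 = (x_0 − 1)/2 = -4/19
  x_1 = -4/19;  a_1 = 0;  x_2 = (x_1 − 0)/2 = -2/19
  x_2 = -2/19;  a_2 = 0;  x_3 = (x_2 − 0)/2 = -1/19
  x_3 = -1/19;  a_3 = 1;  x_4 = (x_3 − 1)/2 = -10/19
  x_4 = -10/19;  a_4 = 0;  x_5 = (x_4 − 0)/2 = -5/19
Digits: (1, 0, 0, 1, 0).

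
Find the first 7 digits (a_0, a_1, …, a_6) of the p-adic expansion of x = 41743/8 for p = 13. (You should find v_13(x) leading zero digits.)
(a_0, …, a_6) = (0, 0, 0, 4, 8, 1, 8)

v_13(41743/8) = 3, so a_0 = ... = a_2 = 0. Factor out: x = 13^3 · u with u = 19/8 a unit in ℤ_13. Expand u iteratively via a_{v+i} = u_i mod 13, u_{i+1} = (u_i − a_{v+i})/13:
  u_0 = 19/8;  a_3 = 4;  u_1 = (u_0 − 4)/13 = -1/8
  u_1 = -1/8;  a_4 = 8;  u_2 = (u_1 − 8)/13 = -5/8
  u_2 = -5/8;  a_5 = 1;  u_3 = (u_2 − 1)/13 = -1/8
  u_3 = -1/8;  a_6 = 8;  u_4 = (u_3 − 8)/13 = -5/8
Digits: (0, 0, 0, 4, 8, 1, 8).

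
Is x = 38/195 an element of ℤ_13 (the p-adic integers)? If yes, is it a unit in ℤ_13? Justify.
x ∉ ℤ_13 (v_13(x) = -1 < 0)

ℤ_13 = {x ∈ ℚ_13 : v_13(x) ≥ 0} and ℤ_13^× = {x ∈ ℤ_13 : v_13(x) = 0}. Here v_13(38/195) = v_13(num) − v_13(den) = -1; compare against these criteria.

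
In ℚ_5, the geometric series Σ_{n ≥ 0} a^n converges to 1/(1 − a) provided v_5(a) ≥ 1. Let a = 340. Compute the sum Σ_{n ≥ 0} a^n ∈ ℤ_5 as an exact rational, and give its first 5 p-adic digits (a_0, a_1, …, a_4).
Σ a^n = 1/(1 − a) = -1/339;  first 5 digits = (1, 3, 2, 4, 2)

v_5(a) = 1 ≥ 1, so the series converges in ℤ_5 to 1/(1 − a) = 1/(1 − 340) = -1/339. Expand this rational in ℤ_5: compute digits iteratively via d_i = x_i mod 5, x_{i+1} = (x_i − d_i)/5. The first 5 digits are (1, 3, 2, 4, 2).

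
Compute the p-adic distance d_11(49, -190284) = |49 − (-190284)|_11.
d_11(49, -190284) = 1/14641

Step 1 — x − y = 49 − (-190284) = 190333. Step 2 — v_11(190333) = 4 (factor: 190333 = (11^4 · 13); the sign does not affect v_p). Step 3 — |x − y|_11 = 11^{-4} = 1/14641.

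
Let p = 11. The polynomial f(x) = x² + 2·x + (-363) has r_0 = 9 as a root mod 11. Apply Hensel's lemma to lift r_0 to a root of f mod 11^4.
r_3 = 7137 (mod 14641)

Hensel: r_{i+1} = r_i − f(r_i)·(f′(r_i))^{-1} mod 11^{i+2}, f′(x) = 2x + 2. Iterate:
  r_0 = 9 (mod 11)
  r_1 = 119 (mod 121)
  r_2 = 482 (mod 1331)
  r_3 = 7137 (mod 14641)
Final: r = 7137 satisfies f(r) ≡ 0 mod 11^4.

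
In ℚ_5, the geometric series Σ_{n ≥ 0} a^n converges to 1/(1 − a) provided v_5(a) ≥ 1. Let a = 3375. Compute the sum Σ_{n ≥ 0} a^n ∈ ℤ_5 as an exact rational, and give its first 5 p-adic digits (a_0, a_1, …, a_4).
Σ a^n = 1/(1 − a) = -1/3374;  first 5 digits = (1, 0, 0, 2, 0)

v_5(a) = 3 ≥ 1, so the series converges in ℤ_5 to 1/(1 − a) = 1/(1 − 3375) = -1/3374. Expand this rational in ℤ_5: compute digits iteratively via d_i = x_i mod 5, x_{i+1} = (x_i − d_i)/5. The first 5 digits are (1, 0, 0, 2, 0).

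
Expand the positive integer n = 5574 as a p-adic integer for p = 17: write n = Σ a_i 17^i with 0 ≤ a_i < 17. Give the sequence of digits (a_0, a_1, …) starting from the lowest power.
(a_0, a_1, …) = (15, 4, 2, 1)

Repeated division by 17 gives the digits low-to-high: 5574 = 15 + 4·17^1 + 2·17^2 + 1·17^3. Digit sequence: (15, 4, 2, 1).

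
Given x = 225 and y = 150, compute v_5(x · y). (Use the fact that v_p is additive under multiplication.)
v_5(33750) = 4

v_p(x) = 2 (factor: 225 = 5^2 · 9); v_p(y) = 2 (factor: 150 = 5^2 · 6). Additivity: v_p(xy) = v_p(x) + v_p(y) = 2 + 2 = 4. (Direct check: xy = 33750 = 5^4 · (54).)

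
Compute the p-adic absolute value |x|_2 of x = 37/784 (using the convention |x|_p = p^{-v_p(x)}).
|37/784|_2 = 16

Step 1 — compute v_2(x) by factoring powers of 2 out of the numerator and denominator: v_2(37/784) = -4. Step 2 — apply |x|_p = p^{-v_p(x)} = 2^{4} = 16.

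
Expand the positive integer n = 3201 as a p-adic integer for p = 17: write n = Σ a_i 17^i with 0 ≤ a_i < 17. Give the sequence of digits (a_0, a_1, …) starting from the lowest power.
(a_0, a_1, …) = (5, 1, 11)

Repeated division by 17 gives the digits low-to-high: 3201 = 5 + 1·17^1 + 11·17^2. Digit sequence: (5, 1, 11).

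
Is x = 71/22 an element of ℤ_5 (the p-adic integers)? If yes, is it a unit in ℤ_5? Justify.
x ∈ ℤ_5^× (unit); v_5(x) = 0

ℤ_5 = {x ∈ ℚ_5 : v_5(x) ≥ 0} and ℤ_5^× = {x ∈ ℤ_5 : v_5(x) = 0}. Here v_5(71/22) = v_5(num) − v_5(den) = 0; compare against these criteria.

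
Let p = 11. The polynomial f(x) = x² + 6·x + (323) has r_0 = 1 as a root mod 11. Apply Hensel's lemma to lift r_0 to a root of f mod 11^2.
r_1 = 111 (mod 121)

Hensel: r_{i+1} = r_i − f(r_i)·(f′(r_i))^{-1} mod 11^{i+2}, f′(x) = 2x + 6. Iterate:
  r_0 = 1 (mod 11)
  r_1 = 111 (mod 121)
Final: r = 111 satisfies f(r) ≡ 0 mod 11^2.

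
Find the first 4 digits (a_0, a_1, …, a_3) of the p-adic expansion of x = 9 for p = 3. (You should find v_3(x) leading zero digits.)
(a_0, …, a_3) = (0, 0, 1, 0)

v_3(9) = 2, so a_0 = ... = a_1 = 0. Factor out: x = 3^2 · u with u = 1 a unit in ℤ_3. Expand u iteratively via a_{v+i} = u_i mod 3, u_{i+1} = (u_i − a_{v+i})/3:
  u_0 = 1;  a_2 = 1;  u_1 = (u_0 − 1)/3 = 0
  u_1 = 0;  a_3 = 0;  u_2 = (u_1 − 0)/3 = 0
Digits: (0, 0, 1, 0).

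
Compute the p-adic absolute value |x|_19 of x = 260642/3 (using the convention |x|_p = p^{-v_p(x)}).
|260642/3|_19 = 1/130321

Step 1 — compute v_19(x) by factoring powers of 19 out of the numerator and denominator: v_19(260642/3) = 4. Step 2 — apply |x|_p = p^{-v_p(x)} = 19^{-4} = 1/130321.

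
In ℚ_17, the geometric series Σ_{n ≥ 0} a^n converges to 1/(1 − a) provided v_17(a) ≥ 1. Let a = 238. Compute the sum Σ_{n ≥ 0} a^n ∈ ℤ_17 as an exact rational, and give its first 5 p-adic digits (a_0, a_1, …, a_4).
Σ a^n = 1/(1 − a) = -1/237;  first 5 digits = (1, 14, 9, 1, 5)

v_17(a) = 1 ≥ 1, so the series converges in ℤ_17 to 1/(1 − a) = 1/(1 − 238) = -1/237. Expand this rational in ℤ_17: compute digits iteratively via d_i = x_i mod 17, x_{i+1} = (x_i − d_i)/17. The first 5 digits are (1, 14, 9, 1, 5).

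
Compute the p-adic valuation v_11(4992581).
v_11(4992581) = 5

v_11(n) is the largest exponent k such that 11^k divides n. Factor out: 4992581 = 11^5 · 31. (Sign doesn't affect v_p.) So v_11(4992581) = 5.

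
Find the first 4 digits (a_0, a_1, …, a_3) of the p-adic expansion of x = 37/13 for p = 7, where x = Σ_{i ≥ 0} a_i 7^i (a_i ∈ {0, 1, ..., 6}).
(a_0, …, a_3) = (5, 4, 1, 3)

v_7(37/13) = 0 (numerator and denominator both coprime to 7), so x ∈ ℤ_7^×. Compute digits iteratively via a_i = x_i mod 7, x_{i+1} = (x_i − a_i)/7, with x_0 = x:
  x_0 = 37/13;  a_0 = 5;  x_1 = (x_0 − 5)/7 = -4/13
  x_1 = -4/13;  a_1 = 4;  x_2 = (x_1 − 4)/7 = -8/13
  x_2 = -8/13;  a_2 = 1;  x_3 = (x_2 − 1)/7 = -3/13
  x_3 = -3/13;  a_3 = 3;  x_4 = (x_3 − 3)/7 = -6/13
Digits: (5, 4, 1, 3).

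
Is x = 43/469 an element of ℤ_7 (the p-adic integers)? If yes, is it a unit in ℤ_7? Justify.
x ∉ ℤ_7 (v_7(x) = -1 < 0)

ℤ_7 = {x ∈ ℚ_7 : v_7(x) ≥ 0} and ℤ_7^× = {x ∈ ℤ_7 : v_7(x) = 0}. Here v_7(43/469) = v_7(num) − v_7(den) = -1; compare against these criteria.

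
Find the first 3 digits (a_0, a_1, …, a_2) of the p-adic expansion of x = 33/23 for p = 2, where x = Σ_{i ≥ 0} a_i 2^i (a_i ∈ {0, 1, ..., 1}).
(a_0, …, a_2) = (1, 1, 1)

v_2(33/23) = 0 (numerator and denominator both coprime to 2), so x ∈ ℤ_2^×. Compute digits iteratively via a_i = x_i mod 2, x_{i+1} = (x_i − a_i)/2, with x_0 = x:
  x_0 = 33/23;  a_0 = 1;  x_1 = (x_0 − 1)/2 = 5/23
  x_1 = 5/23;  a_1 = 1;  x_2 = (x_1 − 1)/2 = -9/23
  x_2 = -9/23;  a_2 = 1;  x_3 = (x_2 − 1)/2 = -16/23
Digits: (1, 1, 1).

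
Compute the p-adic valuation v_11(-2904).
v_11(-2904) = 2

v_11(n) is the largest exponent k such that 11^k divides n. Factor out: -2904 = -11^2 · 24. (Sign doesn't affect v_p.) So v_11(-2904) = 2.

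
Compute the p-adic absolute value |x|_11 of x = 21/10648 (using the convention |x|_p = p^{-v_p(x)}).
|21/10648|_11 = 1331

Step 1 — compute v_11(x) by factoring powers of 11 out of the numerator and denominator: v_11(21/10648) = -3. Step 2 — apply |x|_p = p^{-v_p(x)} = 11^{3} = 1331.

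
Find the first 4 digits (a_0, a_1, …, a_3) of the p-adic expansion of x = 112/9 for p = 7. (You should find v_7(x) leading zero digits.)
(a_0, …, a_3) = (0, 1, 4, 1)

v_7(112/9) = 1, so a_0 = ... = a_0 = 0. Factor out: x = 7^1 · u with u = 16/9 a unit in ℤ_7. Expand u iteratively via a_{v+i} = u_i mod 7, u_{i+1} = (u_i − a_{v+i})/7:
  u_0 = 16/9;  a_1 = 1;  u_1 = (u_0 − 1)/7 = 1/9
  u_1 = 1/9;  a_2 = 4;  u_2 = (u_1 − 4)/7 = -5/9
  u_2 = -5/9;  a_3 = 1;  u_3 = (u_2 − 1)/7 = -2/9
Digits: (0, 1, 4, 1).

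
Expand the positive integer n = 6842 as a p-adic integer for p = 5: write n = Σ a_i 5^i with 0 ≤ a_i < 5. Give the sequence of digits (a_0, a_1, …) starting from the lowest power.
(a_0, a_1, …) = (2, 3, 3, 4, 0, 2)

Repeated division by 5 gives the digits low-to-high: 6842 = 2 + 3·5^1 + 3·5^2 + 4·5^3 + 2·5^5. Digit sequence: (2, 3, 3, 4, 0, 2).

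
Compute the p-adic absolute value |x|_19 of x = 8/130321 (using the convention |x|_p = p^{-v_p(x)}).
|8/130321|_19 = 130321

Step 1 — compute v_19(x) by factoring powers of 19 out of the numerator and denominator: v_19(8/130321) = -4. Step 2 — apply |x|_p = p^{-v_p(x)} = 19^{4} = 130321.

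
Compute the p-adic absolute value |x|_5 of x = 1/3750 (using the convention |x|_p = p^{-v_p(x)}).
|1/3750|_5 = 625

Step 1 — compute v_5(x) by factoring powers of 5 out of the numerator and denominator: v_5(1/3750) = -4. Step 2 — apply |x|_p = p^{-v_p(x)} = 5^{4} = 625.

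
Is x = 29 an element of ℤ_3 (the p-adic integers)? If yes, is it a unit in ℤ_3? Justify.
x ∈ ℤ_3^× (unit); v_3(x) = 0

ℤ_3 = {x ∈ ℚ_3 : v_3(x) ≥ 0} and ℤ_3^× = {x ∈ ℤ_3 : v_3(x) = 0}. Here v_3(29) = v_3(num) − v_3(den) = 0; compare against these criteria.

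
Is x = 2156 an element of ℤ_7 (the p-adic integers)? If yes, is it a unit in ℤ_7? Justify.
x ∈ ℤ_7 but not a unit; v_7(x) = 2 > 0

ℤ_7 = {x ∈ ℚ_7 : v_7(x) ≥ 0} and ℤ_7^× = {x ∈ ℤ_7 : v_7(x) = 0}. Here v_7(2156) = v_7(num) − v_7(den) = 2; compare against these criteria.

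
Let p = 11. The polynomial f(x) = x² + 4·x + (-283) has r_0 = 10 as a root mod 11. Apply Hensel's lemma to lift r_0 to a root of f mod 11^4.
r_3 = 2562 (mod 14641)

Hensel: r_{i+1} = r_i − f(r_i)·(f′(r_i))^{-1} mod 11^{i+2}, f′(x) = 2x + 4. Iterate:
  r_0 = 10 (mod 11)
  r_1 = 21 (mod 121)
  r_2 = 1231 (mod 1331)
  r_3 = 2562 (mod 14641)
Final: r = 2562 satisfies f(r) ≡ 0 mod 11^4.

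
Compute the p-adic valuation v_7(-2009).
v_7(-2009) = 2

v_7(n) is the largest exponent k such that 7^k divides n. Factor out: -2009 = -7^2 · 41. (Sign doesn't affect v_p.) So v_7(-2009) = 2.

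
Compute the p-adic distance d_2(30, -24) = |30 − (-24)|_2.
d_2(30, -24) = 1/2

Step 1 — x − y = 30 − (-24) = 54. Step 2 — v_2(54) = 1 (factor: 54 = (2^1 · 27); the sign does not affect v_p). Step 3 — |x − y|_2 = 2^{-1} = 1/2.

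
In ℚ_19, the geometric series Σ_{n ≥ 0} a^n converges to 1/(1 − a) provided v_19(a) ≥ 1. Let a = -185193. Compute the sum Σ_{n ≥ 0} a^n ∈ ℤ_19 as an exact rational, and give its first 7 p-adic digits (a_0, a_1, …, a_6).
Σ a^n = 1/(1 − a) = 1/185194;  first 7 digits = (1, 0, 0, 11, 17, 18, 6)

v_19(a) = 3 ≥ 1, so the series converges in ℤ_19 to 1/(1 − a) = 1/(1 − (-185193)) = 1/185194. Expand this rational in ℤ_19: compute digits iteratively via d_i = x_i mod 19, x_{i+1} = (x_i − d_i)/19. The first 7 digits are (1, 0, 0, 11, 17, 18, 6).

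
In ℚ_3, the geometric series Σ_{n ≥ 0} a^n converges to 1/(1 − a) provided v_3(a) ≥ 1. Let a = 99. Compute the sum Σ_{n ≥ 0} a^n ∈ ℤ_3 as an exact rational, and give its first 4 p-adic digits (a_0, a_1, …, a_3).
Σ a^n = 1/(1 − a) = -1/98;  first 4 digits = (1, 0, 2, 0)

v_3(a) = 2 ≥ 1, so the series converges in ℤ_3 to 1/(1 − a) = 1/(1 − 99) = -1/98. Expand this rational in ℤ_3: compute digits iteratively via d_i = x_i mod 3, x_{i+1} = (x_i − d_i)/3. The first 4 digits are (1, 0, 2, 0).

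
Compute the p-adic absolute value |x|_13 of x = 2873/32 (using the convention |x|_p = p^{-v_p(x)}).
|2873/32|_13 = 1/169

Step 1 — compute v_13(x) by factoring powers of 13 out of the numerator and denominator: v_13(2873/32) = 2. Step 2 — apply |x|_p = p^{-v_p(x)} = 13^{-2} = 1/169.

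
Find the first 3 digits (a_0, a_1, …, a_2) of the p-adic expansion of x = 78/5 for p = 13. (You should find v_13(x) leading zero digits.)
(a_0, …, a_2) = (0, 9, 2)

v_13(78/5) = 1, so a_0 = ... = a_0 = 0. Factor out: x = 13^1 · u with u = 6/5 a unit in ℤ_13. Expand u iteratively via a_{v+i} = u_i mod 13, u_{i+1} = (u_i − a_{v+i})/13:
  u_0 = 6/5;  a_1 = 9;  u_1 = (u_0 − 9)/13 = -3/5
  u_1 = -3/5;  a_2 = 2;  u_2 = (u_1 − 2)/13 = -1/5
Digits: (0, 9, 2).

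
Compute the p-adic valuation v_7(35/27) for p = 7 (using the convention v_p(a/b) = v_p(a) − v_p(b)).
v_7(35/27) = 1

Factor powers of 7 from the numerator and denominator of the reduced fraction: 35 = 7^1 · 5 and 27 = 7^0 · 27. Apply v_p(a/b) = v_p(a) − v_p(b): v_7(35/27) = 1 − 0 = 1.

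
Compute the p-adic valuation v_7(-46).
v_7(-46) = 0

v_7(n) is the largest exponent k such that 7^k divides n. Factor out: -46 = -7^0 · 46. (Sign doesn't affect v_p.) So v_7(-46) = 0.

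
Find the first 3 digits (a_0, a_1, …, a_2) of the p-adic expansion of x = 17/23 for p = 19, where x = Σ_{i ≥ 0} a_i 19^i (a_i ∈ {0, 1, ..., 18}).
(a_0, …, a_2) = (9, 7, 12)

v_19(17/23) = 0 (numerator and denominator both coprime to 19), so x ∈ ℤ_19^×. Compute digits iteratively via a_i = x_i mod 19, x_{i+1} = (x_i − a_i)/19, with x_0 = x:
  x_0 = 17/23;  a_0 = 9;  x_1 = (x_0 − 9)/19 = -10/23
  x_1 = -10/23;  a_1 = 7;  x_2 = (x_1 − 7)/19 = -9/23
  x_2 = -9/23;  a_2 = 12;  x_3 = (x_2 − 12)/19 = -15/23
Digits: (9, 7, 12).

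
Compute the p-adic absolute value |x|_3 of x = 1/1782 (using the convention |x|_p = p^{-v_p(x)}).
|1/1782|_3 = 81

Step 1 — compute v_3(x) by factoring powers of 3 out of the numerator and denominator: v_3(1/1782) = -4. Step 2 — apply |x|_p = p^{-v_p(x)} = 3^{4} = 81.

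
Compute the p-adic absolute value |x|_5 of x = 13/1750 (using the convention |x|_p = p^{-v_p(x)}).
|13/1750|_5 = 125

Step 1 — compute v_5(x) by factoring powers of 5 out of the numerator and denominator: v_5(13/1750) = -3. Step 2 — apply |x|_p = p^{-v_p(x)} = 5^{3} = 125.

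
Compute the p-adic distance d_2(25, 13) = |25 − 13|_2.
d_2(25, 13) = 1/4

Step 1 — x − y = 25 − 13 = 12. Step 2 — v_2(12) = 2 (factor: 12 = (2^2 · 3); the sign does not affect v_p). Step 3 — |x − y|_2 = 2^{-2} = 1/4.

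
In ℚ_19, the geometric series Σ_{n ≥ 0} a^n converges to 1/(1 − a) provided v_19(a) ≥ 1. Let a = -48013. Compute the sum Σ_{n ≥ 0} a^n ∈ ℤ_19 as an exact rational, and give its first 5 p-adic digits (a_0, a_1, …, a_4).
Σ a^n = 1/(1 − a) = 1/48014;  first 5 digits = (1, 0, 0, 12, 18)

v_19(a) = 3 ≥ 1, so the series converges in ℤ_19 to 1/(1 − a) = 1/(1 − (-48013)) = 1/48014. Expand this rational in ℤ_19: compute digits iteratively via d_i = x_i mod 19, x_{i+1} = (x_i − d_i)/19. The first 5 digits are (1, 0, 0, 12, 18).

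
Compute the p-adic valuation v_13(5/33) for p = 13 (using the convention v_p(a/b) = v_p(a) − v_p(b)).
v_13(5/33) = 0

Factor powers of 13 from the numerator and denominator of the reduced fraction: 5 = 13^0 · 5 and 33 = 13^0 · 33. Apply v_p(a/b) = v_p(a) − v_p(b): v_13(5/33) = 0 − 0 = 0.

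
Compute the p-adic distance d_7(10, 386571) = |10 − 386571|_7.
d_7(10, 386571) = 1/16807

Step 1 — x − y = 10 − 386571 = -386561. Step 2 — v_7(-386561) = 5 (factor: -386561 = −(7^5 · 23); the sign does not affect v_p). Step 3 — |x − y|_7 = 7^{-5} = 1/16807.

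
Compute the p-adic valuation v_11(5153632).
v_11(5153632) = 5

v_11(n) is the largest exponent k such that 11^k divides n. Factor out: 5153632 = 11^5 · 32. (Sign doesn't affect v_p.) So v_11(5153632) = 5.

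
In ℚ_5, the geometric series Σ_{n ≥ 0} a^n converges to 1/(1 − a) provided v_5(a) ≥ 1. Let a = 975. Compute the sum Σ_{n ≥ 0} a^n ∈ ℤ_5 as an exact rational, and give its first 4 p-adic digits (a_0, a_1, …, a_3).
Σ a^n = 1/(1 − a) = -1/974;  first 4 digits = (1, 0, 4, 2)

v_5(a) = 2 ≥ 1, so the series converges in ℤ_5 to 1/(1 − a) = 1/(1 − 975) = -1/974. Expand this rational in ℤ_5: compute digits iteratively via d_i = x_i mod 5, x_{i+1} = (x_i − d_i)/5. The first 4 digits are (1, 0, 4, 2).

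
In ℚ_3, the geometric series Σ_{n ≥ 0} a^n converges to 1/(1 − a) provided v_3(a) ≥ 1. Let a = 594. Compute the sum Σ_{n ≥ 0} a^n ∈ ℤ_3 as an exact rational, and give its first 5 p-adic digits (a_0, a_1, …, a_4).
Σ a^n = 1/(1 − a) = -1/593;  first 5 digits = (1, 0, 0, 1, 1)

v_3(a) = 3 ≥ 1, so the series converges in ℤ_3 to 1/(1 − a) = 1/(1 − 594) = -1/593. Expand this rational in ℤ_3: compute digits iteratively via d_i = x_i mod 3, x_{i+1} = (x_i − d_i)/3. The first 5 digits are (1, 0, 0, 1, 1).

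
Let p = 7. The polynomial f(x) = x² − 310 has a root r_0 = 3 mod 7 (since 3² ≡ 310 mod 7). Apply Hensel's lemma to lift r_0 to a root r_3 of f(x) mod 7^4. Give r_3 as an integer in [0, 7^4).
r_3 = 1760 (mod 2401)

Hensel's recurrence: r_{i+1} = r_i − f(r_i)·(f′(r_i))^{-1} mod 7^{i+2}, with f′(x) = 2x. Iterate:
  r_0 = 3 (mod 7)
  r_1 = 45 (mod 49)
  r_2 = 45 (mod 343)
  r_3 = 1760 (mod 2401)
Final: r_3 = 1760, and one checks f(r_3) ≡ 0 mod 7^4.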